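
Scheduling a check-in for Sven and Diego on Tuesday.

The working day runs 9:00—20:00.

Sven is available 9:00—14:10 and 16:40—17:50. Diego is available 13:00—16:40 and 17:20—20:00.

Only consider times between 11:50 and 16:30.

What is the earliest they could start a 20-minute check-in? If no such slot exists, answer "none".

13:00

Sven ∩ Diego: 13:00–14:10, 17:20–17:50.
Restricted to 11:50–16:30: 13:00–14:10.
Windows ≥ 20 min: 13:00–14:10.
Earliest such window starts at 13:00.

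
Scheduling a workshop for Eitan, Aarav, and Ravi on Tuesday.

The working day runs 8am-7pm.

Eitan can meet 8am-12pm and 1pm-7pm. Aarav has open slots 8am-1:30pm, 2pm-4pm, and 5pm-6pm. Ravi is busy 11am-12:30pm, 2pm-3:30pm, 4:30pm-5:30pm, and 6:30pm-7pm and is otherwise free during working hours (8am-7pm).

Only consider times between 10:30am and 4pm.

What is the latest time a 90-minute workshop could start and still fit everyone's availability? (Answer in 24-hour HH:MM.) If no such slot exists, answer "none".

none

Ravi free within 08:00–19:00: 08:00–11:00, 12:30–14:00, 15:30–16:30, 17:30–18:30.
Eitan ∩ Aarav: 08:00–12:00, 13:00–13:30, 14:00–16:00, 17:00–18:00.
Eitan ∩ Aarav ∩ Ravi: 08:00–11:00, 13:00–13:30, 15:30–16:00, 17:30–18:00.
Restricted to 10:30–16:00: 10:30–11:00, 13:00–13:30, 15:30–16:00.
Windows ≥ 90 min: (none).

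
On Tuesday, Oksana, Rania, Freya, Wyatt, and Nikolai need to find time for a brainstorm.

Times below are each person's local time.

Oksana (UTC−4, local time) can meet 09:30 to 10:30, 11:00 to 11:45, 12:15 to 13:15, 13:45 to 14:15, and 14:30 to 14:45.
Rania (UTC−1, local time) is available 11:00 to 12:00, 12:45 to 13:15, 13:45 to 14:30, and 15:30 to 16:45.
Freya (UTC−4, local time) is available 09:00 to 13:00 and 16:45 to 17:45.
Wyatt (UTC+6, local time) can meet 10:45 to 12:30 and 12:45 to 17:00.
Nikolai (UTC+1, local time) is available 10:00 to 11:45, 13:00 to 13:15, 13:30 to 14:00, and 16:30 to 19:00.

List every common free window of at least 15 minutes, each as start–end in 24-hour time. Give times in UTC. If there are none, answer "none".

Oksana → UTC: 13:30–14:30, 15:00–15:45, 16:15–17:15, 17:45–18:15, 18:30–18:45.
Rania → UTC: 12:00–13:00, 13:45–14:15, 14:45–15:30, 16:30–17:45.
Freya → UTC: 13:00–17:00, 20:45–21:45.
Wyatt → UTC: 04:45–06:30, 06:45–11:00.
Nikolai → UTC: 09:00–10:45, 12:00–12:15, 12:30–13:00, 15:30–18:00.
Oksana ∩ Rania: 13:45–14:15, 15:00–15:30, 16:30–17:15.
Oksana ∩ Rania ∩ Freya: 13:45–14:15, 15:00–15:30, 16:30–17:00.
Oksana ∩ Rania ∩ Freya ∩ Wyatt: (none).
Oksana ∩ Rania ∩ Freya ∩ Wyatt ∩ Nikolai: (none).
Windows ≥ 15 min: (none).

none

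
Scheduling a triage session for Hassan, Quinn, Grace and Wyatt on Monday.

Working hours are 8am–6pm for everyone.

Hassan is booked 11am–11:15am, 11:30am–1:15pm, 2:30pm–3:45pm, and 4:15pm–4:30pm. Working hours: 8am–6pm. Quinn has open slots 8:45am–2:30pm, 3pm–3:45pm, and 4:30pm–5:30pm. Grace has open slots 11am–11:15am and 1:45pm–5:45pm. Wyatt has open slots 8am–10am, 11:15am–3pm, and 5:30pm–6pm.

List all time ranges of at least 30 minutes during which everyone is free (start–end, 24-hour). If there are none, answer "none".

Hassan free within 08:00–18:00: 08:00–11:00, 11:15–11:30, 13:15–14:30, 15:45–16:15, 16:30–18:00.
Hassan ∩ Quinn: 08:45–11:00, 11:15–11:30, 13:15–14:30, 16:30–17:30.
Hassan ∩ Quinn ∩ Grace: 13:45–14:30, 16:30–17:30.
Hassan ∩ Quinn ∩ Grace ∩ Wyatt: 13:45–14:30.
Windows ≥ 30 min: 13:45–14:30.

13:45–14:30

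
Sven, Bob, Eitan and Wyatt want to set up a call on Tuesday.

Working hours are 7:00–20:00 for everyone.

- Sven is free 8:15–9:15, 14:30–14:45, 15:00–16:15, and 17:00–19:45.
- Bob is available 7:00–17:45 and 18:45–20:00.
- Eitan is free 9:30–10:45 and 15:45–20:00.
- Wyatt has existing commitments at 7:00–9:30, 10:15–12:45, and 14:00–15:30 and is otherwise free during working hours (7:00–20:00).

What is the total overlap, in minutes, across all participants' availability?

135 minutes

Wyatt free within 07:00–20:00: 09:30–10:15, 12:45–14:00, 15:30–20:00.
Sven ∩ Bob: 08:15–09:15, 14:30–14:45, 15:00–16:15, 17:00–17:45, 18:45–19:45.
Sven ∩ Bob ∩ Eitan: 15:45–16:15, 17:00–17:45, 18:45–19:45.
Sven ∩ Bob ∩ Eitan ∩ Wyatt: 15:45–16:15, 17:00–17:45, 18:45–19:45.
Total common minutes: 30 + 45 + 60 = 135.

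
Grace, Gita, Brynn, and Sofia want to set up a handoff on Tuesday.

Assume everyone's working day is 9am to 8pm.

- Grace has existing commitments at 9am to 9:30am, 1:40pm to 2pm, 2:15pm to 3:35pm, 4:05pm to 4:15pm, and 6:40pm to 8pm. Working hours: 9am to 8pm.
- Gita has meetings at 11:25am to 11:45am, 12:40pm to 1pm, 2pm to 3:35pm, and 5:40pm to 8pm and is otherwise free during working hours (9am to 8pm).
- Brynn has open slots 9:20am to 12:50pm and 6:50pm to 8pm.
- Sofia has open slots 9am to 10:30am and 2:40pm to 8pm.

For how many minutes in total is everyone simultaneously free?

Grace free within 09:00–20:00: 09:30–13:40, 14:00–14:15, 15:35–16:05, 16:15–18:40.
Gita free within 09:00–20:00: 09:00–11:25, 11:45–12:40, 13:00–14:00, 15:35–17:40.
Grace ∩ Gita: 09:30–11:25, 11:45–12:40, 13:00–13:40, 15:35–16:05, 16:15–17:40.
Grace ∩ Gita ∩ Brynn: 09:30–11:25, 11:45–12:40.
Grace ∩ Gita ∩ Brynn ∩ Sofia: 09:30–10:30.
Total common minutes: 60.

60 minutes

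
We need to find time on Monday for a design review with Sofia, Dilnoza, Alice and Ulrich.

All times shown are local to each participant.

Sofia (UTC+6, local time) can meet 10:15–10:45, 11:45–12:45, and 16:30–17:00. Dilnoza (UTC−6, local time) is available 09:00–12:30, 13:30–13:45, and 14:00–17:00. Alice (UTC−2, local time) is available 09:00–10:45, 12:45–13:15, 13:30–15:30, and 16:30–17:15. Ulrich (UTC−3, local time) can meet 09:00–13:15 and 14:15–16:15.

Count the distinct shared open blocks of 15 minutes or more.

0

Sofia → UTC: 04:15–04:45, 05:45–06:45, 10:30–11:00.
Dilnoza → UTC: 15:00–18:30, 19:30–19:45, 20:00–23:00.
Alice → UTC: 11:00–12:45, 14:45–15:15, 15:30–17:30, 18:30–19:15.
Ulrich → UTC: 12:00–16:15, 17:15–19:15.
Sofia ∩ Dilnoza: (none).
Sofia ∩ Dilnoza ∩ Alice: (none).
Sofia ∩ Dilnoza ∩ Alice ∩ Ulrich: (none).
Windows ≥ 15 min: (none).
That's 0 windows.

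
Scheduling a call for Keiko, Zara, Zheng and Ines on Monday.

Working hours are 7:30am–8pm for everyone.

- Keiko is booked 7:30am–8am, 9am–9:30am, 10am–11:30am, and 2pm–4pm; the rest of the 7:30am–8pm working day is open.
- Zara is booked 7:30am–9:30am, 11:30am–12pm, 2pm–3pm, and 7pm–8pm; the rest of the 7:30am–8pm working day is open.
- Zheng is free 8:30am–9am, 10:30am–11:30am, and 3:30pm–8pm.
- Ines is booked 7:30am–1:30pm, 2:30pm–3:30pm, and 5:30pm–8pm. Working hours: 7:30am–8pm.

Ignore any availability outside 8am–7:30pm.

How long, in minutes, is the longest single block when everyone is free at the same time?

Keiko free within 07:30–20:00: 08:00–09:00, 09:30–10:00, 11:30–14:00, 16:00–20:00.
Zara free within 07:30–20:00: 09:30–11:30, 12:00–14:00, 15:00–19:00.
Ines free within 07:30–20:00: 13:30–14:30, 15:30–17:30.
Keiko ∩ Zara: 09:30–10:00, 12:00–14:00, 16:00–19:00.
Keiko ∩ Zara ∩ Zheng: 16:00–19:00.
Keiko ∩ Zara ∩ Zheng ∩ Ines: 16:00–17:30.
Restricted to 08:00–19:30: 16:00–17:30.
Single common window of 90 minutes.

90 minutes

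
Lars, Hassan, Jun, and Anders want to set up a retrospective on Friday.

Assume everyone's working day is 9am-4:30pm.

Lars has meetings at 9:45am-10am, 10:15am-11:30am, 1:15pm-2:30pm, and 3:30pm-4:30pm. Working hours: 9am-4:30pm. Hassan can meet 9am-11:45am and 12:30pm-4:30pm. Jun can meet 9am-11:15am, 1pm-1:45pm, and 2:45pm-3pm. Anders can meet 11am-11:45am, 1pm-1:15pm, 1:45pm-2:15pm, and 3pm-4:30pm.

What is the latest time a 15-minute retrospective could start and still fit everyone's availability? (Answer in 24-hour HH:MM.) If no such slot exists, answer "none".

Lars free within 09:00–16:30: 09:00–09:45, 10:00–10:15, 11:30–13:15, 14:30–15:30.
Lars ∩ Hassan: 09:00–09:45, 10:00–10:15, 11:30–11:45, 12:30–13:15, 14:30–15:30.
Lars ∩ Hassan ∩ Jun: 09:00–09:45, 10:00–10:15, 13:00–13:15, 14:45–15:00.
Lars ∩ Hassan ∩ Jun ∩ Anders: 13:00–13:15.
Windows ≥ 15 min: 13:00–13:15.
Latest start in the last window 13:00–13:15 is 13:15 − 15 min = 13:00.

13:00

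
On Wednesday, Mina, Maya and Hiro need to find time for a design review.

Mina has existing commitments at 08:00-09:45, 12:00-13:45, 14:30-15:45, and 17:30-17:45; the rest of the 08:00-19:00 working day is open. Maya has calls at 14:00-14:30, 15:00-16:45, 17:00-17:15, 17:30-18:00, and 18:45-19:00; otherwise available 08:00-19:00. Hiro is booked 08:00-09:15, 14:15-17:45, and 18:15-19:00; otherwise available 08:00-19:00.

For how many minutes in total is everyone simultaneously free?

165 minutes

Mina free within 08:00–19:00: 09:45–12:00, 13:45–14:30, 15:45–17:30, 17:45–19:00.
Maya free within 08:00–19:00: 08:00–14:00, 14:30–15:00, 16:45–17:00, 17:15–17:30, 18:00–18:45.
Hiro free within 08:00–19:00: 09:15–14:15, 17:45–18:15.
Mina ∩ Maya: 09:45–12:00, 13:45–14:00, 16:45–17:00, 17:15–17:30, 18:00–18:45.
Mina ∩ Maya ∩ Hiro: 09:45–12:00, 13:45–14:00, 18:00–18:15.
Total common minutes: 135 + 15 + 15 = 165.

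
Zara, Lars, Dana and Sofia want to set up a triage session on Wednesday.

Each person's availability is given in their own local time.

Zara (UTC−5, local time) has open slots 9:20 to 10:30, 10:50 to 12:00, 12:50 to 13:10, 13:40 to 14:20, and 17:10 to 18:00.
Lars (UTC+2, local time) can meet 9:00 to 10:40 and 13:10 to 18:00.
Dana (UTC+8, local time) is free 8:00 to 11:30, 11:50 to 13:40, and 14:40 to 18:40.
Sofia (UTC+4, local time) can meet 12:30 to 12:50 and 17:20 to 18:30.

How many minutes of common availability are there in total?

0 minutes

Zara → UTC: 14:20–15:30, 15:50–17:00, 17:50–18:10, 18:40–19:20, 22:10–23:00.
Lars → UTC: 07:00–08:40, 11:10–16:00.
Dana → UTC: 00:00–03:30, 03:50–05:40, 06:40–10:40.
Sofia → UTC: 08:30–08:50, 13:20–14:30.
Zara ∩ Lars: 14:20–15:30, 15:50–16:00.
Zara ∩ Lars ∩ Dana: (none).
Zara ∩ Lars ∩ Dana ∩ Sofia: (none).
Total common minutes: 0.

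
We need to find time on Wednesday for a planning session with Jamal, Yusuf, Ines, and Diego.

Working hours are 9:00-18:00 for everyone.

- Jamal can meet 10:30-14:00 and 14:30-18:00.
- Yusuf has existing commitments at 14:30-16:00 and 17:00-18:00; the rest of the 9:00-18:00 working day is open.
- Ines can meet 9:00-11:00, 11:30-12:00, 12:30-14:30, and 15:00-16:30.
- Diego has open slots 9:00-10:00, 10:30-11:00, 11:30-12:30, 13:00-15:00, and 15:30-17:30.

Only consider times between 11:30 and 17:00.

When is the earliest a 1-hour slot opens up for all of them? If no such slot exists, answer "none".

13:00

Yusuf free within 09:00–18:00: 09:00–14:30, 16:00–17:00.
Jamal ∩ Yusuf: 10:30–14:00, 16:00–17:00.
Jamal ∩ Yusuf ∩ Ines: 10:30–11:00, 11:30–12:00, 12:30–14:00, 16:00–16:30.
Jamal ∩ Yusuf ∩ Ines ∩ Diego: 10:30–11:00, 11:30–12:00, 13:00–14:00, 16:00–16:30.
Restricted to 11:30–17:00: 11:30–12:00, 13:00–14:00, 16:00–16:30.
Windows ≥ 60 min: 13:00–14:00.
Earliest such window starts at 13:00.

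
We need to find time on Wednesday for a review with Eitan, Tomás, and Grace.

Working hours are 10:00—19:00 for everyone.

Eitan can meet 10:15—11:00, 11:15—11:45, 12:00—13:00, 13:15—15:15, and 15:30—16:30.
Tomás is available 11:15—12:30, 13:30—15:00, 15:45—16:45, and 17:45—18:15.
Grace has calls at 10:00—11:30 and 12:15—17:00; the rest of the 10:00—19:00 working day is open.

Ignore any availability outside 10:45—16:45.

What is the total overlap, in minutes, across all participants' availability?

30 minutes

Grace free within 10:00–19:00: 11:30–12:15, 17:00–19:00.
Eitan ∩ Tomás: 11:15–11:45, 12:00–12:30, 13:30–15:00, 15:45–16:30.
Eitan ∩ Tomás ∩ Grace: 11:30–11:45, 12:00–12:15.
Restricted to 10:45–16:45: 11:30–11:45, 12:00–12:15.
Total common minutes: 15 + 15 = 30.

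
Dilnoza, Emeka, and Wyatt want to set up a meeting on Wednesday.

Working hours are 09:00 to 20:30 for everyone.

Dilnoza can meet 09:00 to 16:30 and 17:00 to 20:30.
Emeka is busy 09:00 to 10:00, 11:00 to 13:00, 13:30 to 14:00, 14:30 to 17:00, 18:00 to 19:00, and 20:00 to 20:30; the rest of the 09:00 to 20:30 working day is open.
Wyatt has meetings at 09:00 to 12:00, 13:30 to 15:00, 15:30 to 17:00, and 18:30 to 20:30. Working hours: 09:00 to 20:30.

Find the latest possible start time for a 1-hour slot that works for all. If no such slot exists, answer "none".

Emeka free within 09:00–20:30: 10:00–11:00, 13:00–13:30, 14:00–14:30, 17:00–18:00, 19:00–20:00.
Wyatt free within 09:00–20:30: 12:00–13:30, 15:00–15:30, 17:00–18:30.
Dilnoza ∩ Emeka: 10:00–11:00, 13:00–13:30, 14:00–14:30, 17:00–18:00, 19:00–20:00.
Dilnoza ∩ Emeka ∩ Wyatt: 13:00–13:30, 17:00–18:00.
Windows ≥ 60 min: 17:00–18:00.
Latest start in the last window 17:00–18:00 is 18:00 − 60 min = 17:00.

17:00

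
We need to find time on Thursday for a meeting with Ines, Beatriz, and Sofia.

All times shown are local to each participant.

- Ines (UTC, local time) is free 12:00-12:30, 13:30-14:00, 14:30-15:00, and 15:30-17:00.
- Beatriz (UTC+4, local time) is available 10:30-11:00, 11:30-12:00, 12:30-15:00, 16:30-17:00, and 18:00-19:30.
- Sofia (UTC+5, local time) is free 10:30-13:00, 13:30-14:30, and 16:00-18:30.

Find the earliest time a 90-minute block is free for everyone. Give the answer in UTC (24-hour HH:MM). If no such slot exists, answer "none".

none

Ines → UTC: 12:00–12:30, 13:30–14:00, 14:30–15:00, 15:30–17:00.
Beatriz → UTC: 06:30–07:00, 07:30–08:00, 08:30–11:00, 12:30–13:00, 14:00–15:30.
Sofia → UTC: 05:30–08:00, 08:30–09:30, 11:00–13:30.
Ines ∩ Beatriz: 14:30–15:00.
Ines ∩ Beatriz ∩ Sofia: (none).
Windows ≥ 90 min: (none).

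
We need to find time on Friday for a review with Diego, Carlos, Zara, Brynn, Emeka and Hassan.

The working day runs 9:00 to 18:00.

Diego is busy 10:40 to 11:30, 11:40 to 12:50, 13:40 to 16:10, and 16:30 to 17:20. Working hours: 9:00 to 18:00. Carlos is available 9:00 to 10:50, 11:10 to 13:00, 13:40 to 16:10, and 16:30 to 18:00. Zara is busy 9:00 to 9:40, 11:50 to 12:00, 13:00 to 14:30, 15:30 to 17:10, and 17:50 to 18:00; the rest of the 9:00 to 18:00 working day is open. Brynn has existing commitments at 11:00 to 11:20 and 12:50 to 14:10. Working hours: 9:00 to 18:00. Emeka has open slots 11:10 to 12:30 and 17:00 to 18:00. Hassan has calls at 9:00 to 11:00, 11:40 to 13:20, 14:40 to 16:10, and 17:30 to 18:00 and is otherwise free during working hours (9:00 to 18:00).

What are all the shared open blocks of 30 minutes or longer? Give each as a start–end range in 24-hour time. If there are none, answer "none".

Diego free within 09:00–18:00: 09:00–10:40, 11:30–11:40, 12:50–13:40, 16:10–16:30, 17:20–18:00.
Zara free within 09:00–18:00: 09:40–11:50, 12:00–13:00, 14:30–15:30, 17:10–17:50.
Brynn free within 09:00–18:00: 09:00–11:00, 11:20–12:50, 14:10–18:00.
Hassan free within 09:00–18:00: 11:00–11:40, 13:20–14:40, 16:10–17:30.
Diego ∩ Carlos: 09:00–10:40, 11:30–11:40, 12:50–13:00, 17:20–18:00.
Diego ∩ Carlos ∩ Zara: 09:40–10:40, 11:30–11:40, 12:50–13:00, 17:20–17:50.
Diego ∩ Carlos ∩ Zara ∩ Brynn: 09:40–10:40, 11:30–11:40, 17:20–17:50.
Diego ∩ Carlos ∩ Zara ∩ Brynn ∩ Emeka: 11:30–11:40, 17:20–17:50.
Diego ∩ Carlos ∩ Zara ∩ Brynn ∩ Emeka ∩ Hassan: 11:30–11:40, 17:20–17:30.
Windows ≥ 30 min: (none).

none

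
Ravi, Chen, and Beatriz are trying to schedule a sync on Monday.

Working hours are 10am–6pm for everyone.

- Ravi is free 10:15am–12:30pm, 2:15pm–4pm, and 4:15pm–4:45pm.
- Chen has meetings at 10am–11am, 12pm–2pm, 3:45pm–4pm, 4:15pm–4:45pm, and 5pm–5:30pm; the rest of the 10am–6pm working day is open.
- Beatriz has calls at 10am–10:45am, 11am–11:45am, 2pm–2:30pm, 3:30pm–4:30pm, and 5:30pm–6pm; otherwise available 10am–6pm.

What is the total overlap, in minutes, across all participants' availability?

75 minutes

Chen free within 10:00–18:00: 11:00–12:00, 14:00–15:45, 16:00–16:15, 16:45–17:00, 17:30–18:00.
Beatriz free within 10:00–18:00: 10:45–11:00, 11:45–14:00, 14:30–15:30, 16:30–17:30.
Ravi ∩ Chen: 11:00–12:00, 14:15–15:45.
Ravi ∩ Chen ∩ Beatriz: 11:45–12:00, 14:30–15:30.
Total common minutes: 15 + 60 = 75.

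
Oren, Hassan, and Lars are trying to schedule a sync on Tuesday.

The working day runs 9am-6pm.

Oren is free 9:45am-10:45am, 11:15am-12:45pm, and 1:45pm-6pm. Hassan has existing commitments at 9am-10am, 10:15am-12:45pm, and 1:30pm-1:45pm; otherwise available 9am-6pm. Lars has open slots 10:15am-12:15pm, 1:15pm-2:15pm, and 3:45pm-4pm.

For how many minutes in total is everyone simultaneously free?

45 minutes

Hassan free within 09:00–18:00: 10:00–10:15, 12:45–13:30, 13:45–18:00.
Oren ∩ Hassan: 10:00–10:15, 13:45–18:00.
Oren ∩ Hassan ∩ Lars: 13:45–14:15, 15:45–16:00.
Total common minutes: 30 + 15 = 45.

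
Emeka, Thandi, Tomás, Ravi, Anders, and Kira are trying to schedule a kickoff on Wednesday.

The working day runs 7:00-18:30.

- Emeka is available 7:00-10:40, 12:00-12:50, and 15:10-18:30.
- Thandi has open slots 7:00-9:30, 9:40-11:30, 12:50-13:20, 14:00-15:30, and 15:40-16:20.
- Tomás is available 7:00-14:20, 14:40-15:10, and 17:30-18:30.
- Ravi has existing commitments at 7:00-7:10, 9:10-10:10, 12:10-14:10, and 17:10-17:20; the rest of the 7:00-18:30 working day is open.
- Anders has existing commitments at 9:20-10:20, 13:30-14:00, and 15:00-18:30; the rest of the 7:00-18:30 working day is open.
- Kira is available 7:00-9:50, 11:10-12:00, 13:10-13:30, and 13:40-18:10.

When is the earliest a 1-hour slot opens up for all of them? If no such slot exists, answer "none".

07:10

Ravi free within 07:00–18:30: 07:10–09:10, 10:10–12:10, 14:10–17:10, 17:20–18:30.
Anders free within 07:00–18:30: 07:00–09:20, 10:20–13:30, 14:00–15:00.
Emeka ∩ Thandi: 07:00–09:30, 09:40–10:40, 15:10–15:30, 15:40–16:20.
Emeka ∩ Thandi ∩ Tomás: 07:00–09:30, 09:40–10:40.
Emeka ∩ Thandi ∩ Tomás ∩ Ravi: 07:10–09:10, 10:10–10:40.
Emeka ∩ Thandi ∩ Tomás ∩ Ravi ∩ Anders: 07:10–09:10, 10:20–10:40.
Emeka ∩ Thandi ∩ Tomás ∩ Ravi ∩ Anders ∩ Kira: 07:10–09:10.
Windows ≥ 60 min: 07:10–09:10.
Earliest such window starts at 07:10.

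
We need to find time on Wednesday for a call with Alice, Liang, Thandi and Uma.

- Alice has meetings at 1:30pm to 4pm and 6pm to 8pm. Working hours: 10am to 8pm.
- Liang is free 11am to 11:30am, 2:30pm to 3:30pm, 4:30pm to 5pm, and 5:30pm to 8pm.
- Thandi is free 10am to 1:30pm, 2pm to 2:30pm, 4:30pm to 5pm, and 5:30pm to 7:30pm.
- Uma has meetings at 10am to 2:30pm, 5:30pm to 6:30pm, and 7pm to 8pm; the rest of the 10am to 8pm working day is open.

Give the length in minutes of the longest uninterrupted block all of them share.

Alice free within 10:00–20:00: 10:00–13:30, 16:00–18:00.
Uma free within 10:00–20:00: 14:30–17:30, 18:30–19:00.
Alice ∩ Liang: 11:00–11:30, 16:30–17:00, 17:30–18:00.
Alice ∩ Liang ∩ Thandi: 11:00–11:30, 16:30–17:00, 17:30–18:00.
Alice ∩ Liang ∩ Thandi ∩ Uma: 16:30–17:00.
Single common window of 30 minutes.

30 minutes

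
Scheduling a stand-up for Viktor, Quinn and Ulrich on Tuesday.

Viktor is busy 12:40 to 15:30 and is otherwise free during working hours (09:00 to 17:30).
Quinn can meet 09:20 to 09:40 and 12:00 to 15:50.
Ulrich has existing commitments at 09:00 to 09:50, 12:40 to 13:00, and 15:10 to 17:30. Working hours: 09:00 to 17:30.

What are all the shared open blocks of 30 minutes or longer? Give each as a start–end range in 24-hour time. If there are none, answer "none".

Viktor free within 09:00–17:30: 09:00–12:40, 15:30–17:30.
Ulrich free within 09:00–17:30: 09:50–12:40, 13:00–15:10.
Viktor ∩ Quinn: 09:20–09:40, 12:00–12:40, 15:30–15:50.
Viktor ∩ Quinn ∩ Ulrich: 12:00–12:40.
Windows ≥ 30 min: 12:00–12:40.

12:00–12:40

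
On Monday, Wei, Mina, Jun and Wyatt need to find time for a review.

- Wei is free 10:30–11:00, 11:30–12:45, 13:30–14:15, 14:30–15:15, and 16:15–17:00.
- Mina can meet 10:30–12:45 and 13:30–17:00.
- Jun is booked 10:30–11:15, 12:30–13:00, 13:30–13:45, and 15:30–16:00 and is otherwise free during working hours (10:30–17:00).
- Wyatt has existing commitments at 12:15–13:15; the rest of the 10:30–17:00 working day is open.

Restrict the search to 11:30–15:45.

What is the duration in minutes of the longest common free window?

Jun free within 10:30–17:00: 11:15–12:30, 13:00–13:30, 13:45–15:30, 16:00–17:00.
Wyatt free within 10:30–17:00: 10:30–12:15, 13:15–17:00.
Wei ∩ Mina: 10:30–11:00, 11:30–12:45, 13:30–14:15, 14:30–15:15, 16:15–17:00.
Wei ∩ Mina ∩ Jun: 11:30–12:30, 13:45–14:15, 14:30–15:15, 16:15–17:00.
Wei ∩ Mina ∩ Jun ∩ Wyatt: 11:30–12:15, 13:45–14:15, 14:30–15:15, 16:15–17:00.
Restricted to 11:30–15:45: 11:30–12:15, 13:45–14:15, 14:30–15:15.
Common window lengths: 45, 30, 45 min; longest is 45.

45 minutes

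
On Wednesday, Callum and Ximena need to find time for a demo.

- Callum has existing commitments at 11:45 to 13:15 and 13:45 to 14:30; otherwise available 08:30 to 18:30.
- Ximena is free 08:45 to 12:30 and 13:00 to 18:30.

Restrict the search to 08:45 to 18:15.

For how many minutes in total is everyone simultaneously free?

Callum free within 08:30–18:30: 08:30–11:45, 13:15–13:45, 14:30–18:30.
Callum ∩ Ximena: 08:45–11:45, 13:15–13:45, 14:30–18:30.
Restricted to 08:45–18:15: 08:45–11:45, 13:15–13:45, 14:30–18:15.
Total common minutes: 180 + 30 + 225 = 435.

435 minutes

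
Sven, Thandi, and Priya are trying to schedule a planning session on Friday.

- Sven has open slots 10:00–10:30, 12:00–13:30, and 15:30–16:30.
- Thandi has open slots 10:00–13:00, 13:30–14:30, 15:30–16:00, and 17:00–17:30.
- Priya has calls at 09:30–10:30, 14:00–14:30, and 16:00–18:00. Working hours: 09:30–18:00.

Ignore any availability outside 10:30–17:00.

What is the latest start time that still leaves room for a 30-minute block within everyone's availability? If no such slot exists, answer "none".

Priya free within 09:30–18:00: 10:30–14:00, 14:30–16:00.
Sven ∩ Thandi: 10:00–10:30, 12:00–13:00, 15:30–16:00.
Sven ∩ Thandi ∩ Priya: 12:00–13:00, 15:30–16:00.
Restricted to 10:30–17:00: 12:00–13:00, 15:30–16:00.
Windows ≥ 30 min: 12:00–13:00, 15:30–16:00.
Latest start in the last window 15:30–16:00 is 16:00 − 30 min = 15:30.

15:30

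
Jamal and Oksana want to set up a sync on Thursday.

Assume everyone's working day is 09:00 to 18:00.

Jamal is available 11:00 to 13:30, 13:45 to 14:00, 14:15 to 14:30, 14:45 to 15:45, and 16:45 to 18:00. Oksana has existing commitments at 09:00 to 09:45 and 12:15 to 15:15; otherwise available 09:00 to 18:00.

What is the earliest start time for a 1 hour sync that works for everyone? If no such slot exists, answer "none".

11:00

Oksana free within 09:00–18:00: 09:45–12:15, 15:15–18:00.
Jamal ∩ Oksana: 11:00–12:15, 15:15–15:45, 16:45–18:00.
Windows ≥ 60 min: 11:00–12:15, 16:45–18:00.
Earliest such window starts at 11:00.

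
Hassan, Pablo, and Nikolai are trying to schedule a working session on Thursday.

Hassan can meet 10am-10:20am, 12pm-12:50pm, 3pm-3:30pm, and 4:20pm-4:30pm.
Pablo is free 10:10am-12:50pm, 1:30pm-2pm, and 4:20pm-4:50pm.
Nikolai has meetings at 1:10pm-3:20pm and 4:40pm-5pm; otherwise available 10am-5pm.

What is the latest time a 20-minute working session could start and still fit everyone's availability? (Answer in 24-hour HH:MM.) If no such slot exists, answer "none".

Nikolai free within 10:00–17:00: 10:00–13:10, 15:20–16:40.
Hassan ∩ Pablo: 10:10–10:20, 12:00–12:50, 16:20–16:30.
Hassan ∩ Pablo ∩ Nikolai: 10:10–10:20, 12:00–12:50, 16:20–16:30.
Windows ≥ 20 min: 12:00–12:50.
Latest start in the last window 12:00–12:50 is 12:50 − 20 min = 12:30.

12:30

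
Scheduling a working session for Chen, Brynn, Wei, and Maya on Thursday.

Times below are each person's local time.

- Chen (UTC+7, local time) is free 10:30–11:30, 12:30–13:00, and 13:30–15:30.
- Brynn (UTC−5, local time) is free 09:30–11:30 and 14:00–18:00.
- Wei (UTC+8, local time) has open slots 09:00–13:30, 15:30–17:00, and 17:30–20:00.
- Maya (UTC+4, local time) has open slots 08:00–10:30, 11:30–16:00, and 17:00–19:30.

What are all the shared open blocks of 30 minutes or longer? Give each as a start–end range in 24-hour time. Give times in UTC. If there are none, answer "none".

Chen → UTC: 03:30–04:30, 05:30–06:00, 06:30–08:30.
Brynn → UTC: 14:30–16:30, 19:00–23:00.
Wei → UTC: 01:00–05:30, 07:30–09:00, 09:30–12:00.
Maya → UTC: 04:00–06:30, 07:30–12:00, 13:00–15:30.
Chen ∩ Brynn: (none).
Chen ∩ Brynn ∩ Wei: (none).
Chen ∩ Brynn ∩ Wei ∩ Maya: (none).
Windows ≥ 30 min: (none).

none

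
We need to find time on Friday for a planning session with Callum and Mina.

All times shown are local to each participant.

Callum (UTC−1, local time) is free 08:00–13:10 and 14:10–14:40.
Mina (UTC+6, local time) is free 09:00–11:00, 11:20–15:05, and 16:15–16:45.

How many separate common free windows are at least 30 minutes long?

1

Callum → UTC: 09:00–14:10, 15:10–15:40.
Mina → UTC: 03:00–05:00, 05:20–09:05, 10:15–10:45.
Callum ∩ Mina: 09:00–09:05, 10:15–10:45.
Windows ≥ 30 min: 10:15–10:45.
That's 1 window.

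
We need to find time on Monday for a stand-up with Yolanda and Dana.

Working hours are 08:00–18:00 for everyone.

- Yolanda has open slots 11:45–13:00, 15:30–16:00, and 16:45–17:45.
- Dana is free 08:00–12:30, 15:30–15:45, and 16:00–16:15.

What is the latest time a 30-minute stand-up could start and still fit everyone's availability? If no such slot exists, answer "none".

Yolanda ∩ Dana: 11:45–12:30, 15:30–15:45.
Windows ≥ 30 min: 11:45–12:30.
Latest start in the last window 11:45–12:30 is 12:30 − 30 min = 12:00.

12:00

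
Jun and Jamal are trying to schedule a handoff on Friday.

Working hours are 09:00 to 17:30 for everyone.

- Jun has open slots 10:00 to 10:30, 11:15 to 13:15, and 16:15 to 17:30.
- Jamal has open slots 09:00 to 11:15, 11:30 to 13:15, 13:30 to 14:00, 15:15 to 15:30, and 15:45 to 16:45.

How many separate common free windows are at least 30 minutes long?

Jun ∩ Jamal: 10:00–10:30, 11:30–13:15, 16:15–16:45.
Windows ≥ 30 min: 10:00–10:30, 11:30–13:15, 16:15–16:45.
That's 3 windows.

3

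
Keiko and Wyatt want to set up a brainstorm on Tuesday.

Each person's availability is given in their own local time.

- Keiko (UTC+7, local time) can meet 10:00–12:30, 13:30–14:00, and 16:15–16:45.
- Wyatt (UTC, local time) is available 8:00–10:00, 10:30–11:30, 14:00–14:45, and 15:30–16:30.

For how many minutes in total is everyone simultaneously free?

30 minutes

Keiko → UTC: 03:00–05:30, 06:30–07:00, 09:15–09:45.
Wyatt → UTC: 08:00–10:00, 10:30–11:30, 14:00–14:45, 15:30–16:30.
Keiko ∩ Wyatt: 09:15–09:45.
Total common minutes: 30.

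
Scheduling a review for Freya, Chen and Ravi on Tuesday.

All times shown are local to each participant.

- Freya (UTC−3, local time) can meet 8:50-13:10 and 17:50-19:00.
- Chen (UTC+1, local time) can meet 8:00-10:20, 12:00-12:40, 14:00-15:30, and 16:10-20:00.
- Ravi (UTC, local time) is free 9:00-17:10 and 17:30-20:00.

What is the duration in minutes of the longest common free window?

Freya → UTC: 11:50–16:10, 20:50–22:00.
Chen → UTC: 07:00–09:20, 11:00–11:40, 13:00–14:30, 15:10–19:00.
Ravi → UTC: 09:00–17:10, 17:30–20:00.
Freya ∩ Chen: 13:00–14:30, 15:10–16:10.
Freya ∩ Chen ∩ Ravi: 13:00–14:30, 15:10–16:10.
Common window lengths: 90, 60 min; longest is 90.

90 minutes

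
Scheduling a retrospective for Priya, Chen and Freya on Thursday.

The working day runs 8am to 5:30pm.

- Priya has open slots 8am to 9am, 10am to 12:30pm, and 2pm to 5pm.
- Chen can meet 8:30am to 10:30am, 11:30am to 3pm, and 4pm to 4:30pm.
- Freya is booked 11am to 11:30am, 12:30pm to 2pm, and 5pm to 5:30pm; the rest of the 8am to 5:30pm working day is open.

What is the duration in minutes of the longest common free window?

Freya free within 08:00–17:30: 08:00–11:00, 11:30–12:30, 14:00–17:00.
Priya ∩ Chen: 08:30–09:00, 10:00–10:30, 11:30–12:30, 14:00–15:00, 16:00–16:30.
Priya ∩ Chen ∩ Freya: 08:30–09:00, 10:00–10:30, 11:30–12:30, 14:00–15:00, 16:00–16:30.
Common window lengths: 30, 30, 60, 60, 30 min; longest is 60.

60 minutes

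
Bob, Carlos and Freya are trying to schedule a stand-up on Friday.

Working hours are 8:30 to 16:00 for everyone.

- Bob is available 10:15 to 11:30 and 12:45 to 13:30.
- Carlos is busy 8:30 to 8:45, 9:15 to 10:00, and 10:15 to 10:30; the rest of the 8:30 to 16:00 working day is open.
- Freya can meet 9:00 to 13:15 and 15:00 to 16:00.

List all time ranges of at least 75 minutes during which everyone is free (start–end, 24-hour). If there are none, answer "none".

none

Carlos free within 08:30–16:00: 08:45–09:15, 10:00–10:15, 10:30–16:00.
Bob ∩ Carlos: 10:30–11:30, 12:45–13:30.
Bob ∩ Carlos ∩ Freya: 10:30–11:30, 12:45–13:15.
Windows ≥ 75 min: (none).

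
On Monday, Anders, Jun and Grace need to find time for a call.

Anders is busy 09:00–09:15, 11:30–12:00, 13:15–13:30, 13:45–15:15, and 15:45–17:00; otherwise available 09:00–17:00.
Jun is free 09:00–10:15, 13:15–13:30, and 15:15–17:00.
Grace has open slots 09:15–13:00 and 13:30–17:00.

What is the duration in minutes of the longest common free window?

60 minutes

Anders free within 09:00–17:00: 09:15–11:30, 12:00–13:15, 13:30–13:45, 15:15–15:45.
Anders ∩ Jun: 09:15–10:15, 15:15–15:45.
Anders ∩ Jun ∩ Grace: 09:15–10:15, 15:15–15:45.
Common window lengths: 60, 30 min; longest is 60.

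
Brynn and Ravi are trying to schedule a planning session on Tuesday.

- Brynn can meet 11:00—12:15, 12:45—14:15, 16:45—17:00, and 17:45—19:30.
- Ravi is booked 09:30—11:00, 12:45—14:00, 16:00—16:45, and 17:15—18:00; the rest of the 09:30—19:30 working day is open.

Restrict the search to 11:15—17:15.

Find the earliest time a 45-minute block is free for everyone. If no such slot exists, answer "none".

Ravi free within 09:30–19:30: 11:00–12:45, 14:00–16:00, 16:45–17:15, 18:00–19:30.
Brynn ∩ Ravi: 11:00–12:15, 14:00–14:15, 16:45–17:00, 18:00–19:30.
Restricted to 11:15–17:15: 11:15–12:15, 14:00–14:15, 16:45–17:00.
Windows ≥ 45 min: 11:15–12:15.
Earliest such window starts at 11:15.

11:15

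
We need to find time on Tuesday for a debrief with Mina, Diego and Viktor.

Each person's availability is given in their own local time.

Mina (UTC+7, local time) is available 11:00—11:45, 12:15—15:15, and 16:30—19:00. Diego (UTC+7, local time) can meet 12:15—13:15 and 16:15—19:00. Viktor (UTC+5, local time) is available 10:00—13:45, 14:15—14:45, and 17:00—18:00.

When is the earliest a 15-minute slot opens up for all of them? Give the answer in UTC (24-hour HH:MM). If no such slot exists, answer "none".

Mina → UTC: 04:00–04:45, 05:15–08:15, 09:30–12:00.
Diego → UTC: 05:15–06:15, 09:15–12:00.
Viktor → UTC: 05:00–08:45, 09:15–09:45, 12:00–13:00.
Mina ∩ Diego: 05:15–06:15, 09:30–12:00.
Mina ∩ Diego ∩ Viktor: 05:15–06:15, 09:30–09:45.
Windows ≥ 15 min: 05:15–06:15, 09:30–09:45.
Earliest such window starts at 05:15.

05:15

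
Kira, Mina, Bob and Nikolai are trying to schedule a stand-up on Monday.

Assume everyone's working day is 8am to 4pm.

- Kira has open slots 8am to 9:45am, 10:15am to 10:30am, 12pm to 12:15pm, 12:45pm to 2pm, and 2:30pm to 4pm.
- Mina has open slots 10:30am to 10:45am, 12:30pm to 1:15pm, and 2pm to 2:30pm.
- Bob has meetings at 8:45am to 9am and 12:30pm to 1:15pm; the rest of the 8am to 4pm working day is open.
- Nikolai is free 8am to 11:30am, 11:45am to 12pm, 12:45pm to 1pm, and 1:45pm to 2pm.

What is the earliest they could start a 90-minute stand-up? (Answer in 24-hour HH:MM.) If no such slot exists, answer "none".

none

Bob free within 08:00–16:00: 08:00–08:45, 09:00–12:30, 13:15–16:00.
Kira ∩ Mina: 12:45–13:15.
Kira ∩ Mina ∩ Bob: (none).
Kira ∩ Mina ∩ Bob ∩ Nikolai: (none).
Windows ≥ 90 min: (none).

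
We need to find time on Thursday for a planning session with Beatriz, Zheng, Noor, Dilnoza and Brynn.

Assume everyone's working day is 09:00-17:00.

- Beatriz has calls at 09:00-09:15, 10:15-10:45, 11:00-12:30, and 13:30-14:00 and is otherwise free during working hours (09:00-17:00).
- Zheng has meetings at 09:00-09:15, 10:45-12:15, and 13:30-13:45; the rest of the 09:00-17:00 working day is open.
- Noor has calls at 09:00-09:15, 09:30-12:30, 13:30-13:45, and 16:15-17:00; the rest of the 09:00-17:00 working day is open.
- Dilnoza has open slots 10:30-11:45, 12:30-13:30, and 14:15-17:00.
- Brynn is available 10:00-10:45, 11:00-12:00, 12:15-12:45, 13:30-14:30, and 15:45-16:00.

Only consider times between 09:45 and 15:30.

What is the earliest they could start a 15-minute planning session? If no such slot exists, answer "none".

12:30

Beatriz free within 09:00–17:00: 09:15–10:15, 10:45–11:00, 12:30–13:30, 14:00–17:00.
Zheng free within 09:00–17:00: 09:15–10:45, 12:15–13:30, 13:45–17:00.
Noor free within 09:00–17:00: 09:15–09:30, 12:30–13:30, 13:45–16:15.
Beatriz ∩ Zheng: 09:15–10:15, 12:30–13:30, 14:00–17:00.
Beatriz ∩ Zheng ∩ Noor: 09:15–09:30, 12:30–13:30, 14:00–16:15.
Beatriz ∩ Zheng ∩ Noor ∩ Dilnoza: 12:30–13:30, 14:15–16:15.
Beatriz ∩ Zheng ∩ Noor ∩ Dilnoza ∩ Brynn: 12:30–12:45, 14:15–14:30, 15:45–16:00.
Restricted to 09:45–15:30: 12:30–12:45, 14:15–14:30.
Windows ≥ 15 min: 12:30–12:45, 14:15–14:30.
Earliest such window starts at 12:30.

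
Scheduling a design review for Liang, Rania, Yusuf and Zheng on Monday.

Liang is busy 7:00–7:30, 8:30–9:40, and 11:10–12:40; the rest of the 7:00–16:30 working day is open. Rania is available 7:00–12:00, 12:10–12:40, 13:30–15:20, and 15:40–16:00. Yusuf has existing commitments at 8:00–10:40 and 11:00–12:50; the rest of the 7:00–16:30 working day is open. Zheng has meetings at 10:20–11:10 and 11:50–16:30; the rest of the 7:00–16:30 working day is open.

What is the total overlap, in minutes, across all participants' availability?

30 minutes

Liang free within 07:00–16:30: 07:30–08:30, 09:40–11:10, 12:40–16:30.
Yusuf free within 07:00–16:30: 07:00–08:00, 10:40–11:00, 12:50–16:30.
Zheng free within 07:00–16:30: 07:00–10:20, 11:10–11:50.
Liang ∩ Rania: 07:30–08:30, 09:40–11:10, 13:30–15:20, 15:40–16:00.
Liang ∩ Rania ∩ Yusuf: 07:30–08:00, 10:40–11:00, 13:30–15:20, 15:40–16:00.
Liang ∩ Rania ∩ Yusuf ∩ Zheng: 07:30–08:00.
Total common minutes: 30.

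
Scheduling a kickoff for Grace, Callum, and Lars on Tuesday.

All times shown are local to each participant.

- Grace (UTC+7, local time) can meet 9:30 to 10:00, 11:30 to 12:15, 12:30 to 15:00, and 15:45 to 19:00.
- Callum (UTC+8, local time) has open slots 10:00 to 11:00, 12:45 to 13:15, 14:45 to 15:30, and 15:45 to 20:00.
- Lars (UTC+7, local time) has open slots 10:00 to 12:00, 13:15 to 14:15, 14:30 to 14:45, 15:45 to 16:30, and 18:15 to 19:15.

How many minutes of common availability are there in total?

135 minutes

Grace → UTC: 02:30–03:00, 04:30–05:15, 05:30–08:00, 08:45–12:00.
Callum → UTC: 02:00–03:00, 04:45–05:15, 06:45–07:30, 07:45–12:00.
Lars → UTC: 03:00–05:00, 06:15–07:15, 07:30–07:45, 08:45–09:30, 11:15–12:15.
Grace ∩ Callum: 02:30–03:00, 04:45–05:15, 06:45–07:30, 07:45–08:00, 08:45–12:00.
Grace ∩ Callum ∩ Lars: 04:45–05:00, 06:45–07:15, 08:45–09:30, 11:15–12:00.
Total common minutes: 15 + 30 + 45 + 45 = 135.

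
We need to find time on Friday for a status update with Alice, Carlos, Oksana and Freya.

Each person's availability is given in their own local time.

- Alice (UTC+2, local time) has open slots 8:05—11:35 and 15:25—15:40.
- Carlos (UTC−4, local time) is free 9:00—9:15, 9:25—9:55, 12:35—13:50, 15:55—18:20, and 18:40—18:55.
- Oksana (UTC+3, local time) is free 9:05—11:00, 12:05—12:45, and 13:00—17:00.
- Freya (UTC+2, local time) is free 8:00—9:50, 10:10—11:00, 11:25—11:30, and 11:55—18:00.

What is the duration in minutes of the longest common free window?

Alice → UTC: 06:05–09:35, 13:25–13:40.
Carlos → UTC: 13:00–13:15, 13:25–13:55, 16:35–17:50, 19:55–22:20, 22:40–22:55.
Oksana → UTC: 06:05–08:00, 09:05–09:45, 10:00–14:00.
Freya → UTC: 06:00–07:50, 08:10–09:00, 09:25–09:30, 09:55–16:00.
Alice ∩ Carlos: 13:25–13:40.
Alice ∩ Carlos ∩ Oksana: 13:25–13:40.
Alice ∩ Carlos ∩ Oksana ∩ Freya: 13:25–13:40.
Single common window of 15 minutes.

15 minutes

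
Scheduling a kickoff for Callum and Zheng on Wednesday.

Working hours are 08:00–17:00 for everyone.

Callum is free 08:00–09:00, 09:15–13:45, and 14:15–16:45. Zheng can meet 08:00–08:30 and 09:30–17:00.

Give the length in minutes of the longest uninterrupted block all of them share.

255 minutes

Callum ∩ Zheng: 08:00–08:30, 09:30–13:45, 14:15–16:45.
Common window lengths: 30, 255, 150 min; longest is 255.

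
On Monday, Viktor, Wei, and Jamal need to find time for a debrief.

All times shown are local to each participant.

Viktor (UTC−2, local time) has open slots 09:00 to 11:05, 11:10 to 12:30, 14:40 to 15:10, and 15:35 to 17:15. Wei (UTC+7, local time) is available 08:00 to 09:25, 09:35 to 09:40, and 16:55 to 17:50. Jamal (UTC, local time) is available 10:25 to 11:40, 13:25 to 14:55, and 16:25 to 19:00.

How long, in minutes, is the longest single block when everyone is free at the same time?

0 minutes

Viktor → UTC: 11:00–13:05, 13:10–14:30, 16:40–17:10, 17:35–19:15.
Wei → UTC: 01:00–02:25, 02:35–02:40, 09:55–10:50.
Jamal → UTC: 10:25–11:40, 13:25–14:55, 16:25–19:00.
Viktor ∩ Wei: (none).
Viktor ∩ Wei ∩ Jamal: (none).
No common window.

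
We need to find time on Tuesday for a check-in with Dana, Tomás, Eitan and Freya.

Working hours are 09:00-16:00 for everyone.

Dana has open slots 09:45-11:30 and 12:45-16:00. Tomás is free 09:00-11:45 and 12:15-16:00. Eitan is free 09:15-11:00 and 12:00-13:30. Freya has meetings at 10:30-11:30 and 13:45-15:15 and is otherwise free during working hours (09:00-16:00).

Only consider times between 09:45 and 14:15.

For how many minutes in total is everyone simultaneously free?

Freya free within 09:00–16:00: 09:00–10:30, 11:30–13:45, 15:15–16:00.
Dana ∩ Tomás: 09:45–11:30, 12:45–16:00.
Dana ∩ Tomás ∩ Eitan: 09:45–11:00, 12:45–13:30.
Dana ∩ Tomás ∩ Eitan ∩ Freya: 09:45–10:30, 12:45–13:30.
Restricted to 09:45–14:15: 09:45–10:30, 12:45–13:30.
Total common minutes: 45 + 45 = 90.

90 minutes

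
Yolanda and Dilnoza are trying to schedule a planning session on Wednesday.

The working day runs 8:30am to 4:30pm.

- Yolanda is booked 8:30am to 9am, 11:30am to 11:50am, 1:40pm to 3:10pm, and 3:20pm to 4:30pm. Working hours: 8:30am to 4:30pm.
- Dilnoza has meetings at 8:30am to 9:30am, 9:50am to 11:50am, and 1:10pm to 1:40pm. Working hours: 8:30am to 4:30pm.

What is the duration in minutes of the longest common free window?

Yolanda free within 08:30–16:30: 09:00–11:30, 11:50–13:40, 15:10–15:20.
Dilnoza free within 08:30–16:30: 09:30–09:50, 11:50–13:10, 13:40–16:30.
Yolanda ∩ Dilnoza: 09:30–09:50, 11:50–13:10, 15:10–15:20.
Common window lengths: 20, 80, 10 min; longest is 80.

80 minutes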